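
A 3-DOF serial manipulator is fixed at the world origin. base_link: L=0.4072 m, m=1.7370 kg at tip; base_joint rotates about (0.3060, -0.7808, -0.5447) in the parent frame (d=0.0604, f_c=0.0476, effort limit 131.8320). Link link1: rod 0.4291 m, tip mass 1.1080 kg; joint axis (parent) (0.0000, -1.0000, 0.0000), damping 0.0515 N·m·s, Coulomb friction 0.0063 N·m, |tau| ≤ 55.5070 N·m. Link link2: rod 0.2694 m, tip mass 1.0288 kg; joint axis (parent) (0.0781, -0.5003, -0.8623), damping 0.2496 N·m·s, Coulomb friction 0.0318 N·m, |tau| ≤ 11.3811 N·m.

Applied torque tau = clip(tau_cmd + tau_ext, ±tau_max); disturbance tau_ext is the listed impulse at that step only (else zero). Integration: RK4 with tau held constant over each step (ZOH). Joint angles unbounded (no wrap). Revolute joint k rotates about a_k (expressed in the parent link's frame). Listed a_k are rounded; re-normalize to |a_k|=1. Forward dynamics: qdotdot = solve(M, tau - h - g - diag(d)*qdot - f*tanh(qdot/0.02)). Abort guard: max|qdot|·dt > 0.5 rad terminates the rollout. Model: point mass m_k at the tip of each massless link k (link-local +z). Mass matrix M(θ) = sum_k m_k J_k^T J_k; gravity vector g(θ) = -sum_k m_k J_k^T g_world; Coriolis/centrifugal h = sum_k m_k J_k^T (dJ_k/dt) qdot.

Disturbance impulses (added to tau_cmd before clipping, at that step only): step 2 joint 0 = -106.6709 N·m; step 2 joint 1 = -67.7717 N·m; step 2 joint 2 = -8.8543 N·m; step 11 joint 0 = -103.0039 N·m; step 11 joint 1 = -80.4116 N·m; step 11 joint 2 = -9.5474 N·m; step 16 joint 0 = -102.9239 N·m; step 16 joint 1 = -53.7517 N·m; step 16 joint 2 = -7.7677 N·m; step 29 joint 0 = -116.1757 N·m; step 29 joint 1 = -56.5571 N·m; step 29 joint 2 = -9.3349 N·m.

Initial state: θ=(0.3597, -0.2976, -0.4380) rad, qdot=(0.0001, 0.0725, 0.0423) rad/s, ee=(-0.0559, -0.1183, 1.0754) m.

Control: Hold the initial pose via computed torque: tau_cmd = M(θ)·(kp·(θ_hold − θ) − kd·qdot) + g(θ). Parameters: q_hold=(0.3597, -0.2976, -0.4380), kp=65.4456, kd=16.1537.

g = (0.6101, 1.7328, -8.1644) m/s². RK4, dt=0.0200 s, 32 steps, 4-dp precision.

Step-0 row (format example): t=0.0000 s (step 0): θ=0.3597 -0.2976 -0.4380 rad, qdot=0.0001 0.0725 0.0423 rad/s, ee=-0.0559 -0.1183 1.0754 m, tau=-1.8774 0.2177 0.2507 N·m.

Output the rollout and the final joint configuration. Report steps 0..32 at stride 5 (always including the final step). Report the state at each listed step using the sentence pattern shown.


t=0.1000 s (step 5): θ=0.3155 -0.2945 -0.4694 rad, qdot=-0.5002 -0.0303 0.0045 rad/s, ee=-0.0144 -0.1026 1.0776 m, tau=19.3877 11.6308 1.8957 N·m.
t=0.2000 s (step 10): θ=0.3053 -0.2963 -0.4681 rad, qdot=0.1221 -0.0041 0.0268 rad/s, ee=-0.0041 -0.0995 1.0778 m, tau=3.1816 3.0857 0.6649 N·m.
t=0.3000 s (step 15): θ=0.2810 -0.3089 -0.5340 rad, qdot=-0.0537 -0.0952 0.0682 rad/s, ee=0.0338 -0.0883 1.0745 m, tau=13.8708 9.2712 1.5437 N·m.
t=0.4000 s (step 20): θ=0.2448 -0.3112 -0.5282 rad, qdot=-0.0126 0.0288 0.0652 rad/s, ee=0.0667 -0.0760 1.0739 m, tau=15.7719 9.7760 1.6442 N·m.
t=0.5000 s (step 25): θ=0.2697 -0.3061 -0.5215 rad, qdot=0.3706 0.0578 0.0720 rad/s, ee=0.0405 -0.0850 1.0753 m, tau=1.0968 1.9679 0.5437 N·m.
t=0.6000 s (step 30): θ=0.2899 -0.2964 -0.5311 rad, qdot=-1.1775 0.4906 -1.3985 rad/s, ee=0.0170 -0.0905 1.0761 m, tau=37.4520 19.4029 3.4027 N·m.
t=0.6400 s (step 32): θ=0.2598 -0.2841 -0.5482 rad, qdot=-0.3787 0.1742 0.0586 rad/s, ee=0.0374 -0.0780 1.0772 m.
final θ (rad): 0.2598 -0.2841 -0.5482


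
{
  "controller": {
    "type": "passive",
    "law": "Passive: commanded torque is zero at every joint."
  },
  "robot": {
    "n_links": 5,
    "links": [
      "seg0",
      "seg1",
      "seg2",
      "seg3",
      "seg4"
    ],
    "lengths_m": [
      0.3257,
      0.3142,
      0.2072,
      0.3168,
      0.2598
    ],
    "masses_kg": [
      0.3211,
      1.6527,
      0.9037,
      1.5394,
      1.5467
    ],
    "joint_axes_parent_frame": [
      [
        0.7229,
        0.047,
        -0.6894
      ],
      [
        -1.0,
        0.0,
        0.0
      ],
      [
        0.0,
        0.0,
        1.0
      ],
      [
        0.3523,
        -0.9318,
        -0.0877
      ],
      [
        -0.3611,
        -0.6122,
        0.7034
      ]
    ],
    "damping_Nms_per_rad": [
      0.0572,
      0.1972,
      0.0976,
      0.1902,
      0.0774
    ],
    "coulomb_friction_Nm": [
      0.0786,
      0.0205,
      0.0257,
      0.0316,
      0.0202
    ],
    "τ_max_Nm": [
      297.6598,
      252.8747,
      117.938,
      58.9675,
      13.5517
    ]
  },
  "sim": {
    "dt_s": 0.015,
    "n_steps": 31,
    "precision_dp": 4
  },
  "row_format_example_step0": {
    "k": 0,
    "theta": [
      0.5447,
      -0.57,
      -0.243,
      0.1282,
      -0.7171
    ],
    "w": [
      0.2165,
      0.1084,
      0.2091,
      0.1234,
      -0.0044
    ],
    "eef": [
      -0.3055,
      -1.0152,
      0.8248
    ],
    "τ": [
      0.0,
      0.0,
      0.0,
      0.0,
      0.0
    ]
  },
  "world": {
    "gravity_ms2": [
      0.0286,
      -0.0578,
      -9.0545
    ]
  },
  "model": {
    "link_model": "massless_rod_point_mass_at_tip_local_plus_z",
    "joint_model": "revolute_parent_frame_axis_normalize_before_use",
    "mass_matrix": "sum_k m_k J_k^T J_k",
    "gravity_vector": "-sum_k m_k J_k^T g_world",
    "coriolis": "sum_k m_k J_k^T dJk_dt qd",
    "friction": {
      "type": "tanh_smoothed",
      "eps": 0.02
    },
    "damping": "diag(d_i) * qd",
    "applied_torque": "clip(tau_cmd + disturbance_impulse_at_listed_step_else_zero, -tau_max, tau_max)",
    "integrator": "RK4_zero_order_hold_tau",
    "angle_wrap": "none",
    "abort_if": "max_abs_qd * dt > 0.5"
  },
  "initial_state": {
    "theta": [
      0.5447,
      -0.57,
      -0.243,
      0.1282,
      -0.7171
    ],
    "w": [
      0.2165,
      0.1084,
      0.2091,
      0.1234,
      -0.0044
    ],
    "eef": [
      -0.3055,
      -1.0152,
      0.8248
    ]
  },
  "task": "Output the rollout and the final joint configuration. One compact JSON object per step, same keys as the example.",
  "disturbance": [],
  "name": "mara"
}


{"k":1,"theta":[0.5463,-0.5712,-0.2422,0.1306,-0.715],"w":[0.0008,-0.2579,-0.0712,0.1939,0.2794],"eef":[-0.308,-1.0159,0.8229],"\u03c4":[0.0,0.0,0.0,0.0,0.0]}
{"k":2,"theta":[0.5449,-0.5776,-0.2442,0.1341,-0.709],"w":[-0.1849,-0.5886,-0.1905,0.2729,0.5162],"eef":[-0.311,-1.0173,0.819],"\u03c4":[0.0,0.0,0.0,0.0,0.0]}
{"k":3,"theta":[0.5408,-0.5887,-0.2478,0.1387,-0.6996],"w":[-0.3498,-0.898,-0.2853,0.3472,0.7341],"eef":[-0.3143,-1.0195,0.8132],"\u03c4":[0.0,0.0,0.0,0.0,0.0]}
{"k":4,"theta":[0.5345,-0.6044,-0.2527,0.1445,-0.687],"w":[-0.4922,-1.1855,-0.3622,0.416,0.939],"eef":[-0.318,-1.0224,0.8053],"\u03c4":[0.0,0.0,0.0,0.0,0.0]}
{"k":5,"theta":[0.5262,-0.6242,-0.2587,0.1512,-0.6714],"w":[-0.6101,-1.4499,-0.4278,0.4775,1.1348],"eef":[-0.322,-1.026,0.7954],"\u03c4":[0.0,0.0,0.0,0.0,0.0]}
{"k":6,"theta":[0.5163,-0.6478,-0.2655,0.1587,-0.653],"w":[-0.7022,-1.6912,-0.489,0.529,1.3245],"eef":[-0.3264,-1.0303,0.7834],"\u03c4":[0.0,0.0,0.0,0.0,0.0]}
{"k":7,"theta":[0.5053,-0.6748,-0.2733,0.167,-0.6317],"w":[-0.768,-1.9098,-0.5528,0.5675,1.5103],"eef":[-0.331,-1.0351,0.7694],"\u03c4":[0.0,0.0,0.0,0.0,0.0]}
{"k":8,"theta":[0.4934,-0.705,-0.2822,0.1757,-0.6077],"w":[-0.8075,-2.107,-0.6263,0.5898,1.6933],"eef":[-0.3359,-1.0404,0.7532],"\u03c4":[0.0,0.0,0.0,0.0,0.0]}
{"k":9,"theta":[0.4812,-0.7379,-0.2922,0.1846,-0.5809],"w":[-0.8211,-2.2841,-0.7157,0.5928,1.8737],"eef":[-0.3411,-1.0462,0.7349],"\u03c4":[0.0,0.0,0.0,0.0,0.0]}
{"k":10,"theta":[0.4689,-0.7734,-0.3037,0.1934,-0.5515],"w":[-0.8094,-2.4429,-0.8265,0.5737,2.051],"eef":[-0.3465,-1.0523,0.7145],"\u03c4":[0.0,0.0,0.0,0.0,0.0]}
{"k":11,"theta":[0.457,-0.8111,-0.3171,0.2017,-0.5194],"w":[-0.7731,-2.5848,-0.9625,0.5302,2.2242],"eef":[-0.3521,-1.0587,0.6919],"\u03c4":[0.0,0.0,0.0,0.0,0.0]}
{"k":12,"theta":[0.4458,-0.8509,-0.3328,0.2091,-0.4848],"w":[-0.7129,-2.711,-1.1258,0.4607,2.393],"eef":[-0.3578,-1.0653,0.6671],"\u03c4":[0.0,0.0,0.0,0.0,0.0]}
{"k":13,"theta":[0.4357,-0.8924,-0.351,0.2153,-0.4476],"w":[-0.6293,-2.8218,-1.3169,0.3638,2.558],"eef":[-0.3637,-1.072,0.64],"\u03c4":[0.0,0.0,0.0,0.0,0.0]}
{"k":14,"theta":[0.4271,-0.9354,-0.3724,0.2199,-0.408],"w":[-0.5225,-2.917,-1.5341,0.2384,2.7216],"eef":[-0.3696,-1.0788,0.6108],"\u03c4":[0.0,0.0,0.0,0.0,0.0]}
{"k":15,"theta":[0.4202,-0.9798,-0.3972,0.2223,-0.366],"w":[-0.3928,-2.9954,-1.7749,0.0833,2.889],"eef":[-0.3754,-1.0855,0.5793],"\u03c4":[0.0,0.0,0.0,0.0,0.0]}
{"k":16,"theta":[0.4154,-1.0252,-0.4257,0.2223,-0.3213],"w":[-0.241,-3.0553,-2.0286,-0.101,3.0686],"eef":[-0.3812,-1.0921,0.5455],"\u03c4":[0.0,0.0,0.0,0.0,0.0]}
{"k":17,"theta":[0.4131,-1.0713,-0.4581,0.2192,-0.2738],"w":[-0.0662,-3.0936,-2.3001,-0.3184,3.2698],"eef":[-0.3867,-1.0985,0.5096],"\u03c4":[0.0,0.0,0.0,0.0,0.0]}
{"k":18,"theta":[0.4135,-1.1179,-0.4948,0.2125,-0.223],"w":[0.1295,-3.1087,-2.5883,-0.5704,3.5089],"eef":[-0.392,-1.1046,0.4714],"\u03c4":[0.0,0.0,0.0,0.0,0.0]}
{"k":19,"theta":[0.4171,-1.1644,-0.5358,0.2018,-0.1683],"w":[0.3503,-3.0917,-2.8845,-0.8661,3.8016],"eef":[-0.3969,-1.1103,0.4309],"\u03c4":[0.0,0.0,0.0,0.0,0.0]}
{"k":20,"theta":[0.4242,-1.2104,-0.5813,0.1863,-0.1086],"w":[0.5981,-3.034,-3.174,-1.2153,4.1693],"eef":[-0.4013,-1.1155,0.3882],"\u03c4":[0.0,0.0,0.0,0.0,0.0]}
{"k":21,"theta":[0.4352,-1.2552,-0.6309,0.165,-0.0427],"w":[0.8739,-2.9258,-3.4284,-1.6322,4.6366],"eef":[-0.4051,-1.12,0.3432],"\u03c4":[0.0,0.0,0.0,0.0,0.0]}
{"k":22,"theta":[0.4505,-1.2979,-0.6838,0.1369,0.0311],"w":[1.1785,-2.7552,-3.6009,-2.1386,5.2245],"eef":[-0.4083,-1.1235,0.2958],"\u03c4":[0.0,0.0,0.0,0.0,0.0]}
{"k":23,"theta":[0.4707,-1.3375,-0.7383,0.1003,0.1146],"w":[1.5125,-2.5095,-3.6321,-2.7644,5.9347],"eef":[-0.4106,-1.1258,0.2461],"\u03c4":[0.0,0.0,0.0,0.0,0.0]}
{"k":24,"theta":[0.496,-1.3728,-0.7918,0.0532,0.2095],"w":[1.8755,-2.1781,-3.4632,-3.5405,6.7214],"eef":[-0.4122,-1.1264,0.1939],"\u03c4":[0.0,0.0,0.0,0.0,0.0]}
{"k":25,"theta":[0.5271,-1.4024,-0.8408,-0.0068,0.316],"w":[2.2646,-1.7602,-3.0103,-4.4791,7.4518],"eef":[-0.413,-1.1245,0.1391],"\u03c4":[0.0,0.0,0.0,0.0,0.0]}
{"k":26,"theta":[0.5641,-1.4253,-0.8798,-0.0818,0.4314],"w":[2.6707,-1.2846,-2.1059,-5.527,7.8368],"eef":[-0.4132,-1.1194,0.0814],"\u03c4":[0.0,0.0,0.0,0.0,0.0]}
{"k":27,"theta":[0.6072,-1.4411,-0.9007,-0.1721,0.5469],"w":[3.0772,-0.8489,-0.5836,-6.4787,7.3828],"eef":[-0.4132,-1.1102,0.0206],"\u03c4":[0.0,0.0,0.0,0.0,0.0]}
{"k":28,"theta":[0.6563,-1.4517,-0.8958,-0.2739,0.6467],"w":[3.4615,-0.6044,1.2167,-6.9958,5.7251],"eef":[-0.413,-1.0962,-0.0435],"\u03c4":[0.0,0.0,0.0,0.0,0.0]}
{"k":29,"theta":[0.7109,-1.4606,-0.8649,-0.3791,0.7137],"w":[3.8103,-0.6239,2.8118,-6.9472,3.096],"eef":[-0.4121,-1.0774,-0.1105],"\u03c4":[0.0,0.0,0.0,0.0,0.0]}
{"k":30,"theta":[0.7703,-1.4714,-0.8147,-0.4803,0.7377],"w":[4.1106,-0.8337,3.7657,-6.4971,0.0839],"eef":[-0.4098,-1.0538,-0.1794],"\u03c4":[0.0,0.0,0.0,0.0,0.0]}
{"k":31,"theta":[0.8339,-1.486,-0.7548,-0.573,0.7161],"w":[4.351,-1.1251,4.139,-5.8405,-2.9581],"eef":[-0.4052,-1.0255,-0.2489]}
{"summary": "final theta (rad): 0.8339 -1.4860 -0.7548 -0.5730 0.7161"}


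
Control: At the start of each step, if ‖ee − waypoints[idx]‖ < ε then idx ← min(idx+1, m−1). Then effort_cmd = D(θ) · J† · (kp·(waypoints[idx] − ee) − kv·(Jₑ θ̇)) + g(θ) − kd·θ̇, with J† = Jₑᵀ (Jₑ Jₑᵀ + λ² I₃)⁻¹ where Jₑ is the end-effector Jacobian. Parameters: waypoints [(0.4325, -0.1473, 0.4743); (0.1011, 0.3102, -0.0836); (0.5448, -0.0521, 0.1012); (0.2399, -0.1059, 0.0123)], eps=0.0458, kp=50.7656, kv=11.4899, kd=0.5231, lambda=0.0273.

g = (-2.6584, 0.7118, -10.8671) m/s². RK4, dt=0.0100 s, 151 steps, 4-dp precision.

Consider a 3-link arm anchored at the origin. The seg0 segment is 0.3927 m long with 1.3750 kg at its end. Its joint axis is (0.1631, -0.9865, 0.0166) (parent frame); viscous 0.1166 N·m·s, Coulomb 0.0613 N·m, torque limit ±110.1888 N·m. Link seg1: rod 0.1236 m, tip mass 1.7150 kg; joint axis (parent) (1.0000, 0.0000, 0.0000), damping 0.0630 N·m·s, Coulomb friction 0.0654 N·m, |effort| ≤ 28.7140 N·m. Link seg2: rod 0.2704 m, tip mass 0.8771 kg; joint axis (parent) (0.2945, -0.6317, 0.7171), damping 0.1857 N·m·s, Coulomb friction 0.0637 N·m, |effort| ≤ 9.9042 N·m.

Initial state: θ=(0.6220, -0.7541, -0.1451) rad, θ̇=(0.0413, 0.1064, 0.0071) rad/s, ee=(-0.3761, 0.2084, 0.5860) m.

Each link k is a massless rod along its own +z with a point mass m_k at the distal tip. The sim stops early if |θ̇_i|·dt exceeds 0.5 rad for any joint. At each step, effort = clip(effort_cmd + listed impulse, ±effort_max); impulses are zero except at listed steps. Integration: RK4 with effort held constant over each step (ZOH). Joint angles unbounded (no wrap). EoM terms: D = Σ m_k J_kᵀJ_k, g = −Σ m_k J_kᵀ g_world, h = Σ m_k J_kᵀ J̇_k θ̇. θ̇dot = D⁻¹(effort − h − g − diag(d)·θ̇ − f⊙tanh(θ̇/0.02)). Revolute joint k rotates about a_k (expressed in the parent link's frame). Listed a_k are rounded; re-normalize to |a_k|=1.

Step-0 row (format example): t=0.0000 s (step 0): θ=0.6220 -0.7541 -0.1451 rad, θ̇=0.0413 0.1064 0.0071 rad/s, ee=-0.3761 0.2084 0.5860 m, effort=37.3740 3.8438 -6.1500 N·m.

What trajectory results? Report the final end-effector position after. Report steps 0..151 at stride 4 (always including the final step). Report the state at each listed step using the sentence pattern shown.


t=0.0400 s (step 4): θ=0.6959 -0.7481 -0.4478 rad, θ̇=3.0596 -0.5987 -10.8011 rad/s, ee=-0.3666 0.2006 0.5823 m, effort=2.6639 0.9471 -1.1931 N·m.
t=0.0800 s (step 8): θ=0.8225 -0.8141 -0.8433 rad, θ̇=2.9841 -2.5344 -8.6189 rad/s, ee=-0.3633 0.1818 0.5583 m, effort=-32.7243 -1.1790 -2.6776 N·m.
t=0.1200 s (step 12): θ=0.9231 -0.9402 -1.1411 rad, θ̇=2.0047 -3.7046 -6.4505 rad/s, ee=-0.3589 0.1655 0.5298 m, effort=-40.1098 -1.7914 -2.4309 N·m.
t=0.1600 s (step 16): θ=0.9815 -1.1068 -1.3679 rad, θ̇=0.9176 -4.5856 -4.9735 rad/s, ee=-0.3425 0.1573 0.5070 m, effort=-38.8123 -1.6116 -1.5693 N·m.
t=0.2000 s (step 20): θ=0.9971 -1.3026 -1.5415 rad, θ̇=-0.1293 -5.1484 -3.7522 rad/s, ee=-0.3107 0.1576 0.4917 m, effort=-34.7360 -1.0648 -0.9340 N·m.
t=0.2400 s (step 24): θ=0.9723 -1.5131 -1.6707 rad, θ̇=-1.1017 -5.3178 -2.7651 rad/s, ee=-0.2631 0.1643 0.4820 m, effort=-29.6842 -0.3285 -0.6987 N·m.
t=0.2800 s (step 28): θ=0.9100 -1.7228 -1.7673 rad, θ̇=-2.0035 -5.1142 -2.1425 rad/s, ee=-0.2013 0.1732 0.4743 m, effort=-24.4217 0.4562 -0.7513 N·m.
t=0.3200 s (step 32): θ=0.8132 -1.9186 -1.8476 rad, θ̇=-2.8236 -4.6533 -1.9505 rad/s, ee=-0.1293 0.1809 0.4653 m, effort=-19.5517 1.0600 -0.9196 N·m.
t=0.3600 s (step 36): θ=0.6856 -2.0942 -1.9285 rad, θ̇=-3.5415 -4.1386 -2.1634 rad/s, ee=-0.0525 0.1867 0.4525 m, effort=-15.5394 1.2715 -1.0605 N·m.
t=0.4000 s (step 40): θ=0.5312 -2.2515 -2.0244 rad, θ̇=-4.1668 -3.7334 -2.6460 rad/s, ee=0.0249 0.1918 0.4334 m, effort=-12.0759 1.3857 -1.1292 N·m.
t=0.4400 s (step 44): θ=0.3566 -2.3785 -2.1203 rad, θ̇=-4.4094 -2.1345 -1.5227 rad/s, ee=0.0997 0.1990 0.4058 m, effort=2.2546 4.6727 -2.1377 N·m.
t=0.4800 s (step 48): θ=0.1951 -2.4065 -2.1338 rad, θ̇=-3.6162 0.1666 0.0037 rad/s, ee=0.1631 0.2079 0.3757 m, effort=8.5058 4.4542 -2.9118 N·m.
t=0.5200 s (step 52): θ=0.0676 -2.3887 -2.1387 rad, θ̇=-2.7690 0.6496 -0.2150 rad/s, ee=0.2086 0.2162 0.3526 m, effort=8.9885 4.2997 -2.7141 N·m.
t=0.5600 s (step 56): θ=-0.0273 -2.3564 -2.1468 rad, θ̇=-1.9932 0.9370 -0.1952 rad/s, ee=0.2407 0.2231 0.3368 m, effort=8.6719 4.4388 -2.6487 N·m.
t=0.6000 s (step 60): θ=-0.0941 -2.3154 -2.1549 rad, θ̇=-1.3787 1.1034 -0.2157 rad/s, ee=0.2632 0.2285 0.3283 m, effort=7.4810 4.5426 -2.5398 N·m.
t=0.6400 s (step 64): θ=-0.1400 -2.2680 -2.1639 rad, θ̇=-0.9411 1.2653 -0.2375 rad/s, ee=0.2791 0.2326 0.3265 m, effort=6.1209 4.6415 -2.4308 N·m.
t=0.6800 s (step 68): θ=-0.1716 -2.2137 -2.1740 rad, θ̇=-0.6621 1.4552 -0.2713 rad/s, ee=0.2912 0.2356 0.3304 m, effort=4.8506 4.7292 -2.3292 N·m.
t=0.7200 s (step 72): θ=-0.1946 -2.1510 -2.1857 rad, θ̇=-0.5094 1.6801 -0.3146 rad/s, ee=0.3012 0.2374 0.3389 m, effort=3.8482 4.8166 -2.2445 N·m.
t=0.7600 s (step 76): θ=-0.2135 -2.0788 -2.1992 rad, θ̇=-0.4468 1.9331 -0.3651 rad/s, ee=0.3108 0.2377 0.3510 m, effort=3.1924 4.9016 -2.1775 N·m.
t=0.8000 s (step 80): θ=-0.2311 -1.9961 -2.2148 rad, θ̇=-0.4393 2.2006 -0.4196 rad/s, ee=0.3209 0.2362 0.3659 m, effort=2.9051 4.9717 -2.1226 N·m.
t=0.8400 s (step 84): θ=-0.2490 -1.9027 -2.2326 rad, θ̇=-0.4564 2.4653 -0.4742 rad/s, ee=0.3320 0.2320 0.3828 m, effort=2.9622 5.0061 -2.0694 N·m.
t=0.8800 s (step 88): θ=-0.2676 -1.7991 -2.2526 rad, θ̇=-0.4743 2.7074 -0.5246 rad/s, ee=0.3445 0.2246 0.4011 m, effort=3.3012 4.9809 -2.0059 N·m.
t=0.9200 s (step 92): θ=-0.2867 -1.6867 -2.2744 rad, θ̇=-0.4779 2.9070 -0.5665 rad/s, ee=0.3580 0.2133 0.4197 m, effort=3.8285 4.8751 -1.9210 N·m.
t=0.9600 s (step 96): θ=-0.3056 -1.5674 -2.2976 rad, θ̇=-0.4606 3.0471 -0.5969 rad/s, ee=0.3718 0.1978 0.4380 m, effort=4.4338 4.6753 -1.8072 N·m.
t=1.0000 s (step 100): θ=-0.3233 -1.4439 -2.3219 rad, θ̇=-0.4231 3.1162 -0.6143 rad/s, ee=0.3853 0.1783 0.4550 m, effort=5.0085 4.3799 -1.6627 N·m.
t=1.0400 s (step 104): θ=-0.3392 -1.3192 -2.3466 rad, θ̇=-0.3712 3.1092 -0.6195 rad/s, ee=0.3975 0.1552 0.4698 m, effort=5.4645 3.9990 -1.4912 N·m.
t=1.0800 s (step 108): θ=-0.3529 -1.1962 -2.3713 rad, θ̇=-0.3128 3.0276 -0.6152 rad/s, ee=0.4077 0.1296 0.4819 m, effort=5.7475 3.5537 -1.3015 N·m.
t=1.1200 s (step 112): θ=-0.3642 -1.0780 -2.3957 rad, θ̇=-0.2560 2.8782 -0.6048 rad/s, ee=0.4157 0.1026 0.4911 m, effort=5.8417 3.0718 -1.1055 N·m.
t=1.1600 s (step 116): θ=-0.3735 -0.9668 -2.4196 rad, θ̇=-0.2076 2.6721 -0.5921 rad/s, ee=0.4213 0.0756 0.4972 m, effort=5.7683 2.5834 -0.9158 N·m.
t=1.2000 s (step 120): θ=-0.3810 -0.8649 -2.4431 rad, θ̇=-0.1726 2.4234 -0.5800 rad/s, ee=0.4247 0.0496 0.5005 m, effort=5.5773 2.1162 -0.7442 N·m.
t=1.2400 s (step 124): θ=-0.3875 -0.7735 -2.4661 rad, θ̇=-0.1534 2.1474 -0.5701 rad/s, ee=0.4265 0.0254 0.5014 m, effort=5.3357 1.6922 -0.5994 N·m.
t=1.2800 s (step 128): θ=-0.3935 -0.6934 -2.4888 rad, θ̇=-0.1500 1.8600 -0.5632 rad/s, ee=0.4272 0.0038 0.5003 m, effort=5.1131 1.3253 -0.4870 N·m.
t=1.3200 s (step 132): θ=-0.3997 -0.6247 -2.5112 rad, θ̇=-0.1603 1.5757 -0.5588 rad/s, ee=0.4274 -0.0151 0.4978 m, effort=4.9674 1.0216 -0.4088 N·m.
t=1.3600 s (step 136): θ=-0.4065 -0.5672 -2.5336 rad, θ̇=-0.1809 1.3063 -0.5563 rad/s, ee=0.4274 -0.0313 0.4941 m, effort=4.9357 0.7801 -0.3633 N·m.
t=1.4000 s (step 140): θ=-0.4142 -0.5200 -2.5558 rad, θ̇=-0.2071 1.0606 -0.5548 rad/s, ee=0.4277 -0.0449 0.4897 m, effort=5.0303 0.5950 -0.3466 N·m.
t=1.4400 s (step 144): θ=-0.4231 -0.4820 -2.5780 rad, θ̇=-0.2346 0.8438 -0.5538 rad/s, ee=0.4285 -0.0561 0.4849 m, effort=5.2413 0.4574 -0.3535 N·m.
t=1.4800 s (step 148): θ=-0.4330 -0.4521 -2.6002 rad, θ̇=-0.2597 0.6581 -0.5526 rad/s, ee=0.4297 -0.0653 0.4798 m, effort=5.5439 0.3580 -0.3783 N·m.
t=1.5100 s (step 151): θ=-0.4410 -0.4342 -2.6167 rad, θ̇=-0.2752 0.5389 -0.5517 rad/s, ee=0.4309 -0.0711 0.4760 m.
final ee position (m): 0.4309 -0.0711 0.4760


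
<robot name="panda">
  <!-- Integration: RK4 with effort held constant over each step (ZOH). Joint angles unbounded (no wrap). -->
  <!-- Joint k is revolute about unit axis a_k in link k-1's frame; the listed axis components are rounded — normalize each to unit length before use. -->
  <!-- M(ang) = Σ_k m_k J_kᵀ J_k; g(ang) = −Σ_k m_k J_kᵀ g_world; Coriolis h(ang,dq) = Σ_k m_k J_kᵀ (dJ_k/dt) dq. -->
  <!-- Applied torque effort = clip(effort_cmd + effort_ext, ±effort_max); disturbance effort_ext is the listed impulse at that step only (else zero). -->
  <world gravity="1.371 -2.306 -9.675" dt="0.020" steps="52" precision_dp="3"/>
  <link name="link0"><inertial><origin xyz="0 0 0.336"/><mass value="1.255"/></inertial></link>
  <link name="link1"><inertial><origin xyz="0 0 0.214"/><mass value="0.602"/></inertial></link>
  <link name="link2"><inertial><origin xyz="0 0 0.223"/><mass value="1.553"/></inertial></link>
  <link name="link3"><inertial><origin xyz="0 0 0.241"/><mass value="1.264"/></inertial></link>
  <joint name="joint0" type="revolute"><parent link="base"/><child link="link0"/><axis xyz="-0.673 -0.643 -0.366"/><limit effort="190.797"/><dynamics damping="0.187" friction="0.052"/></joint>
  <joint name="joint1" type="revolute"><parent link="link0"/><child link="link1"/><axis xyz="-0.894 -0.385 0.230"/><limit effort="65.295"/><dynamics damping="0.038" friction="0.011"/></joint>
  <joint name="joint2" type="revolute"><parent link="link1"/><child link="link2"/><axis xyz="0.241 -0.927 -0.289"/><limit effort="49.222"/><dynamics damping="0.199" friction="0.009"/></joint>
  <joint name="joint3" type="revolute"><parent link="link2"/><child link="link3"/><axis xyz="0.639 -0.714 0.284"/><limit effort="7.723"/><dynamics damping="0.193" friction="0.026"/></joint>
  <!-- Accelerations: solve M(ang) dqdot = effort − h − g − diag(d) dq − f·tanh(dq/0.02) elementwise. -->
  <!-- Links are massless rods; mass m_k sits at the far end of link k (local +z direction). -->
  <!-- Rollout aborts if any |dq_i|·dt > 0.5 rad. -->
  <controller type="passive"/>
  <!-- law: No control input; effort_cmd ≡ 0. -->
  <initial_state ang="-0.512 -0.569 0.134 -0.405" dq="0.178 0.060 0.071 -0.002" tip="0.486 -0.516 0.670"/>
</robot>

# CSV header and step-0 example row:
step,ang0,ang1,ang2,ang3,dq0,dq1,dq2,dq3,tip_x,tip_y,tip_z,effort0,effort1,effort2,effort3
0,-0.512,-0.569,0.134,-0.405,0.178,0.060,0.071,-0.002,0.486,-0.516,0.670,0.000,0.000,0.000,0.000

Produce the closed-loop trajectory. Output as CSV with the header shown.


step,ang0,ang1,ang2,ang3,dq0,dq1,dq2,dq3,tip_x,tip_y,tip_z,effort0,effort1,effort2,effort3
1,-0.511,-0.569,0.139,-0.410,-0.039,-0.066,0.449,-0.470,0.484,-0.516,0.671,0.000,0.000,0.000,0.000
2,-0.513,-0.572,0.151,-0.423,-0.232,-0.208,0.730,-0.786,0.484,-0.518,0.669,0.000,0.000,0.000,0.000
3,-0.520,-0.577,0.168,-0.441,-0.418,-0.353,0.961,-1.001,0.485,-0.522,0.663,0.000,0.000,0.000,0.000
4,-0.530,-0.586,0.190,-0.462,-0.605,-0.495,1.163,-1.137,0.488,-0.529,0.654,0.000,0.000,0.000,0.000
5,-0.544,-0.597,0.215,-0.486,-0.799,-0.629,1.349,-1.203,0.492,-0.537,0.641,0.000,0.000,0.000,0.000
6,-0.562,-0.611,0.244,-0.510,-1.003,-0.753,1.528,-1.202,0.498,-0.548,0.624,0.000,0.000,0.000,0.000
7,-0.584,-0.627,0.276,-0.533,-1.224,-0.864,1.703,-1.134,0.505,-0.560,0.602,0.000,0.000,0.000,0.000
8,-0.611,-0.645,0.312,-0.555,-1.462,-0.960,1.876,-0.990,0.513,-0.575,0.577,0.000,0.000,0.000,0.000
9,-0.643,-0.665,0.351,-0.573,-1.721,-1.039,2.045,-0.764,0.521,-0.591,0.548,0.000,0.000,0.000,0.000
10,-0.680,-0.687,0.393,-0.585,-2.002,-1.102,2.204,-0.444,0.530,-0.608,0.514,0.000,0.000,0.000,0.000
11,-0.723,-0.709,0.439,-0.590,-2.306,-1.147,2.344,-0.021,0.539,-0.627,0.475,0.000,0.000,0.000,0.000
12,-0.773,-0.733,0.487,-0.585,-2.635,-1.174,2.476,0.472,0.547,-0.645,0.432,0.000,0.000,0.000,0.000
13,-0.829,-0.756,0.537,-0.570,-2.979,-1.187,2.544,1.095,0.555,-0.664,0.384,0.000,0.000,0.000,0.000
14,-0.892,-0.780,0.588,-0.541,-3.329,-1.186,2.521,1.850,0.562,-0.682,0.332,0.000,0.000,0.000,0.000
15,-0.962,-0.804,0.638,-0.495,-3.678,-1.169,2.382,2.716,0.568,-0.698,0.274,0.000,0.000,0.000,0.000
16,-1.039,-0.827,0.683,-0.431,-4.015,-1.127,2.107,3.646,0.571,-0.711,0.212,0.000,0.000,0.000,0.000
17,-1.122,-0.848,0.721,-0.349,-4.328,-1.049,1.699,4.553,0.573,-0.719,0.147,0.000,0.000,0.000,0.000
18,-1.212,-0.868,0.750,-0.250,-4.609,-0.922,1.186,5.311,0.572,-0.722,0.077,0.000,0.000,0.000,0.000
19,-1.306,-0.885,0.768,-0.139,-4.854,-0.742,0.627,5.772,0.570,-0.718,0.003,0.000,0.000,0.000,0.000
20,-1.406,-0.898,0.775,-0.022,-5.064,-0.514,0.090,5.816,0.567,-0.705,-0.073,0.000,0.000,0.000,0.000
21,-1.509,-0.905,0.772,0.091,-5.248,-0.248,-0.371,5.392,0.562,-0.684,-0.152,0.000,0.000,0.000,0.000
22,-1.616,-0.907,0.761,0.191,-5.411,0.053,-0.749,4.555,0.557,-0.653,-0.232,0.000,0.000,0.000,0.000
23,-1.725,-0.903,0.743,0.271,-5.557,0.388,-1.041,3.391,0.553,-0.613,-0.315,0.000,0.000,0.000,0.000
24,-1.838,-0.892,0.720,0.325,-5.687,0.754,-1.246,1.999,0.548,-0.563,-0.398,0.000,0.000,0.000,0.000
25,-1.953,-0.873,0.694,0.350,-5.800,1.141,-1.368,0.484,0.542,-0.504,-0.481,0.000,0.000,0.000,0.000
26,-2.070,-0.846,0.665,0.344,-5.888,1.540,-1.447,-0.990,0.536,-0.433,-0.562,0.000,0.000,0.000,0.000
27,-2.188,-0.811,0.636,0.311,-5.949,1.934,-1.509,-2.311,0.528,-0.353,-0.638,0.000,0.000,0.000,0.000
28,-2.307,-0.768,0.605,0.254,-5.983,2.315,-1.617,-3.308,0.516,-0.261,-0.708,0.000,0.000,0.000,0.000
29,-2.427,-0.719,0.570,0.182,-5.996,2.674,-1.837,-3.815,0.501,-0.159,-0.768,0.000,0.000,0.000,0.000
30,-2.547,-0.662,0.530,0.105,-6.001,2.995,-2.184,-3.762,0.480,-0.049,-0.814,0.000,0.000,0.000,0.000
31,-2.667,-0.599,0.483,0.035,-6.015,3.258,-2.597,-3.235,0.454,0.065,-0.844,0.000,0.000,0.000,0.000
32,-2.788,-0.532,0.427,-0.022,-6.049,3.448,-2.964,-2.439,0.423,0.180,-0.859,0.000,0.000,0.000,0.000
33,-2.909,-0.462,0.365,-0.063,-6.100,3.553,-3.192,-1.601,0.388,0.292,-0.857,0.000,0.000,0.000,0.000
34,-3.032,-0.391,0.300,-0.087,-6.146,3.559,-3.248,-0.882,0.349,0.398,-0.842,0.000,0.000,0.000,0.000
35,-3.155,-0.320,0.236,-0.099,-6.152,3.443,-3.147,-0.365,0.306,0.497,-0.814,0.000,0.000,0.000,0.000
36,-3.277,-0.254,0.175,-0.103,-6.082,3.182,-2.924,-0.065,0.261,0.586,-0.776,0.000,0.000,0.000,0.000
37,-3.397,-0.194,0.120,-0.103,-5.914,2.766,-2.603,0.014,0.214,0.664,-0.730,0.000,0.000,0.000,0.000
38,-3.513,-0.144,0.071,-0.103,-5.639,2.215,-2.230,-0.035,0.166,0.732,-0.678,0.000,0.000,0.000,0.000
39,-3.622,-0.106,0.031,-0.105,-5.270,1.573,-1.832,-0.135,0.116,0.790,-0.623,0.000,0.000,0.000,0.000
40,-3.724,-0.081,-0.002,-0.109,-4.833,0.890,-1.418,-0.261,0.067,0.837,-0.565,0.000,0.000,0.000,0.000
41,-3.815,-0.070,-0.026,-0.115,-4.355,0.215,-1.009,-0.366,0.017,0.876,-0.507,0.000,0.000,0.000,0.000
42,-3.898,-0.072,-0.042,-0.123,-3.864,-0.413,-0.629,-0.423,-0.033,0.906,-0.449,0.000,0.000,0.000,0.000
43,-3.970,-0.086,-0.052,-0.132,-3.375,-0.977,-0.294,-0.422,-0.083,0.928,-0.393,0.000,0.000,0.000,0.000
44,-4.033,-0.111,-0.055,-0.140,-2.902,-1.474,-0.018,-0.369,-0.132,0.942,-0.339,0.000,0.000,0.000,0.000
45,-4.086,-0.145,-0.053,-0.146,-2.447,-1.906,0.193,-0.271,-0.180,0.950,-0.287,0.000,0.000,0.000,0.000
46,-4.131,-0.187,-0.047,-0.150,-2.017,-2.280,0.345,-0.151,-0.226,0.953,-0.239,0.000,0.000,0.000,0.000
47,-4.167,-0.236,-0.039,-0.152,-1.612,-2.606,0.443,-0.029,-0.271,0.949,-0.194,0.000,0.000,0.000,0.000
48,-4.195,-0.291,-0.030,-0.152,-1.232,-2.894,0.512,0.046,-0.315,0.940,-0.153,0.000,0.000,0.000,0.000
49,-4.216,-0.351,-0.019,-0.151,-0.874,-3.152,0.547,0.093,-0.356,0.927,-0.116,0.000,0.000,0.000,0.000
50,-4.231,-0.417,-0.008,-0.148,-0.537,-3.386,0.549,0.127,-0.396,0.909,-0.082,0.000,0.000,0.000,0.000
51,-4.238,-0.487,0.003,-0.146,-0.219,-3.598,0.528,0.144,-0.433,0.887,-0.054,0.000,0.000,0.000,0.000
52,-4.239,-0.561,0.013,-0.143,0.080,-3.791,0.498,0.140,-0.469,0.861,-0.029,,,,


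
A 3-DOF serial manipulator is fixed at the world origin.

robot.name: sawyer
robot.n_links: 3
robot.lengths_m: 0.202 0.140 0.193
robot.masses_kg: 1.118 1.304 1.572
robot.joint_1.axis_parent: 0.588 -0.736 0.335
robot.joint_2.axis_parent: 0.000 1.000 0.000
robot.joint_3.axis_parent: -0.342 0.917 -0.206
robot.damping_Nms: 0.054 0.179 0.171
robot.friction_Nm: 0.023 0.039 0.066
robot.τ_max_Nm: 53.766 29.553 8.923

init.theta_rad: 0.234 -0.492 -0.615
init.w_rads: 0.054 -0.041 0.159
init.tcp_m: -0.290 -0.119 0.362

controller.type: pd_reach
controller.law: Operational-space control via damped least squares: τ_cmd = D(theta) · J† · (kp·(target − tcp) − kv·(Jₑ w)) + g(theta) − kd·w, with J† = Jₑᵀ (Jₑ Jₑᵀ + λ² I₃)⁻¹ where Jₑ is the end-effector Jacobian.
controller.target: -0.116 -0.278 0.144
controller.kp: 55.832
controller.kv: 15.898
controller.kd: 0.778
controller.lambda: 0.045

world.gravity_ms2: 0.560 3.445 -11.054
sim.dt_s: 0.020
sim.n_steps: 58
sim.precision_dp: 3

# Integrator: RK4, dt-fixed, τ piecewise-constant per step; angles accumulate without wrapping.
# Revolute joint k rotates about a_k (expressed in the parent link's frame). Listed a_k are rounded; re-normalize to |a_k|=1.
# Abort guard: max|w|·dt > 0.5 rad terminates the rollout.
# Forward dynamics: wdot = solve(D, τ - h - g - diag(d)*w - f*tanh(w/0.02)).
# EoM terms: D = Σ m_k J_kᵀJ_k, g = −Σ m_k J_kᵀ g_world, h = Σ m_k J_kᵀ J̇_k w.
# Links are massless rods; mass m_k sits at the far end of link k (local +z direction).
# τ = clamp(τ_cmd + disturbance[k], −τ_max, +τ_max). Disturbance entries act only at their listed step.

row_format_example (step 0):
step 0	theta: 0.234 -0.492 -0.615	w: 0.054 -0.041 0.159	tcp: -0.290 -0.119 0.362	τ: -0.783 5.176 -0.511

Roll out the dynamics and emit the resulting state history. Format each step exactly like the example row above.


step 1	theta: 0.234 -0.482 -0.641	w: -0.033 1.031 -2.631	tcp: -0.289 -0.121 0.360	τ: -2.046 4.711 2.506
step 2	theta: 0.234 -0.465 -0.686	w: 0.052 0.664 -1.861	tcp: -0.288 -0.124 0.357	τ: -2.258 5.164 1.883
step 3	theta: 0.236 -0.451 -0.725	w: 0.086 0.718 -2.047	tcp: -0.287 -0.126 0.353	τ: -2.602 5.237 2.200
step 4	theta: 0.238 -0.437 -0.765	w: 0.127 0.684 -1.993	tcp: -0.286 -0.129 0.349	τ: -2.824 5.330 2.254
step 5	theta: 0.241 -0.423 -0.805	w: 0.164 0.678 -1.982	tcp: -0.285 -0.133 0.344	τ: -3.016 5.374 2.341
step 6	theta: 0.244 -0.410 -0.844	w: 0.198 0.672 -1.957	tcp: -0.284 -0.136 0.339	τ: -3.177 5.398 2.406
step 7	theta: 0.249 -0.397 -0.883	w: 0.229 0.668 -1.929	tcp: -0.283 -0.139 0.334	τ: -3.321 5.408 2.464
step 8	theta: 0.253 -0.383 -0.921	w: 0.259 0.666 -1.899	tcp: -0.282 -0.143 0.329	τ: -3.454 5.408 2.516
step 9	theta: 0.259 -0.370 -0.959	w: 0.287 0.664 -1.865	tcp: -0.281 -0.146 0.324	τ: -3.579 5.401 2.563
step 10	theta: 0.265 -0.357 -0.996	w: 0.313 0.663 -1.830	tcp: -0.279 -0.149 0.319	τ: -3.700 5.388 2.605
step 11	theta: 0.271 -0.344 -1.032	w: 0.337 0.663 -1.793	tcp: -0.278 -0.153 0.314	τ: -3.817 5.371 2.644
step 12	theta: 0.278 -0.330 -1.067	w: 0.360 0.662 -1.755	tcp: -0.277 -0.156 0.308	τ: -3.933 5.351 2.680
step 13	theta: 0.286 -0.317 -1.102	w: 0.381 0.662 -1.715	tcp: -0.275 -0.160 0.303	τ: -4.046 5.327 2.712
step 14	theta: 0.293 -0.304 -1.136	w: 0.400 0.662 -1.675	tcp: -0.274 -0.163 0.298	τ: -4.157 5.301 2.741
step 15	theta: 0.302 -0.291 -1.169	w: 0.417 0.663 -1.634	tcp: -0.273 -0.167 0.292	τ: -4.267 5.273 2.767
step 16	theta: 0.310 -0.278 -1.201	w: 0.433 0.663 -1.593	tcp: -0.271 -0.170 0.287	τ: -4.374 5.242 2.790
step 17	theta: 0.319 -0.264 -1.232	w: 0.448 0.663 -1.551	tcp: -0.269 -0.173 0.282	τ: -4.479 5.209 2.810
step 18	theta: 0.328 -0.251 -1.263	w: 0.460 0.663 -1.510	tcp: -0.268 -0.177 0.277	τ: -4.582 5.174 2.828
step 19	theta: 0.337 -0.238 -1.293	w: 0.471 0.663 -1.469	tcp: -0.266 -0.180 0.272	τ: -4.683 5.137 2.843
step 20	theta: 0.347 -0.225 -1.322	w: 0.481 0.663 -1.428	tcp: -0.264 -0.183 0.267	τ: -4.780 5.099 2.856
step 21	theta: 0.356 -0.212 -1.350	w: 0.488 0.663 -1.387	tcp: -0.263 -0.186 0.262	τ: -4.875 5.059 2.866
step 22	theta: 0.366 -0.198 -1.377	w: 0.495 0.663 -1.347	tcp: -0.261 -0.189 0.257	τ: -4.966 5.017 2.874
step 23	theta: 0.376 -0.185 -1.404	w: 0.499 0.663 -1.308	tcp: -0.259 -0.191 0.252	τ: -5.054 4.975 2.880
step 24	theta: 0.386 -0.172 -1.429	w: 0.503 0.662 -1.269	tcp: -0.257 -0.194 0.248	τ: -5.139 4.931 2.885
step 25	theta: 0.396 -0.159 -1.454	w: 0.505 0.662 -1.231	tcp: -0.255 -0.197 0.243	τ: -5.221 4.886 2.887
step 26	theta: 0.406 -0.146 -1.479	w: 0.506 0.661 -1.194	tcp: -0.254 -0.199 0.239	τ: -5.299 4.840 2.888
step 27	theta: 0.416 -0.132 -1.502	w: 0.505 0.661 -1.157	tcp: -0.252 -0.202 0.235	τ: -5.374 4.794 2.888
step 28	theta: 0.427 -0.119 -1.525	w: 0.504 0.660 -1.122	tcp: -0.250 -0.204 0.231	τ: -5.446 4.746 2.887
step 29	theta: 0.437 -0.106 -1.547	w: 0.502 0.659 -1.087	tcp: -0.248 -0.207 0.227	τ: -5.514 4.698 2.884
step 30	theta: 0.447 -0.093 -1.568	w: 0.498 0.658 -1.054	tcp: -0.246 -0.209 0.223	τ: -5.578 4.650 2.881
step 31	theta: 0.456 -0.080 -1.589	w: 0.494 0.657 -1.021	tcp: -0.244 -0.211 0.219	τ: -5.640 4.600 2.877
step 32	theta: 0.466 -0.067 -1.609	w: 0.489 0.655 -0.989	tcp: -0.242 -0.213 0.215	τ: -5.698 4.551 2.872
step 33	theta: 0.476 -0.054 -1.629	w: 0.483 0.654 -0.958	tcp: -0.240 -0.215 0.212	τ: -5.752 4.501 2.866
step 34	theta: 0.486 -0.041 -1.647	w: 0.477 0.652 -0.928	tcp: -0.238 -0.217 0.209	τ: -5.804 4.451 2.860
step 35	theta: 0.495 -0.028 -1.666	w: 0.470 0.651 -0.899	tcp: -0.237 -0.219 0.205	τ: -5.853 4.401 2.854
step 36	theta: 0.504 -0.015 -1.683	w: 0.462 0.649 -0.871	tcp: -0.235 -0.221 0.202	τ: -5.898 4.351 2.848
step 37	theta: 0.513 -0.002 -1.700	w: 0.455 0.647 -0.844	tcp: -0.233 -0.222 0.199	τ: -5.941 4.301 2.841
step 38	theta: 0.522 0.011 -1.717	w: 0.446 0.645 -0.817	tcp: -0.231 -0.224 0.196	τ: -5.980 4.251 2.835
step 39	theta: 0.531 0.024 -1.733	w: 0.438 0.643 -0.792	tcp: -0.229 -0.225 0.194	τ: -6.017 4.201 2.828
step 40	theta: 0.540 0.036 -1.749	w: 0.429 0.640 -0.767	tcp: -0.228 -0.227 0.191	τ: -6.052 4.151 2.822
step 41	theta: 0.548 0.049 -1.764	w: 0.420 0.638 -0.743	tcp: -0.226 -0.228 0.189	τ: -6.084 4.102 2.815
step 42	theta: 0.557 0.062 -1.778	w: 0.411 0.635 -0.720	tcp: -0.224 -0.230 0.186	τ: -6.113 4.052 2.809
step 43	theta: 0.565 0.075 -1.793	w: 0.402 0.633 -0.698	tcp: -0.222 -0.231 0.184	τ: -6.140 4.003 2.803
step 44	theta: 0.573 0.087 -1.806	w: 0.393 0.630 -0.676	tcp: -0.221 -0.232 0.182	τ: -6.165 3.954 2.798
step 45	theta: 0.580 0.100 -1.820	w: 0.384 0.627 -0.655	tcp: -0.219 -0.233 0.180	τ: -6.188 3.905 2.792
step 46	theta: 0.588 0.112 -1.832	w: 0.375 0.625 -0.635	tcp: -0.217 -0.234 0.178	τ: -6.209 3.857 2.787
step 47	theta: 0.595 0.124 -1.845	w: 0.365 0.622 -0.615	tcp: -0.216 -0.236 0.176	τ: -6.228 3.809 2.783
step 48	theta: 0.603 0.137 -1.857	w: 0.356 0.619 -0.596	tcp: -0.214 -0.237 0.174	τ: -6.245 3.762 2.779
step 49	theta: 0.610 0.149 -1.869	w: 0.347 0.615 -0.578	tcp: -0.213 -0.238 0.172	τ: -6.260 3.714 2.775
step 50	theta: 0.616 0.161 -1.880	w: 0.338 0.612 -0.560	tcp: -0.211 -0.239 0.171	τ: -6.274 3.668 2.771
step 51	theta: 0.623 0.173 -1.891	w: 0.330 0.609 -0.543	tcp: -0.210 -0.239 0.169	τ: -6.287 3.621 2.768
step 52	theta: 0.630 0.186 -1.902	w: 0.321 0.606 -0.526	tcp: -0.208 -0.240 0.168	τ: -6.297 3.575 2.766
step 53	theta: 0.636 0.198 -1.912	w: 0.313 0.602 -0.510	tcp: -0.207 -0.241 0.166	τ: -6.307 3.530 2.764
step 54	theta: 0.642 0.210 -1.922	w: 0.304 0.599 -0.494	tcp: -0.205 -0.242 0.165	τ: -6.315 3.485 2.762
step 55	theta: 0.648 0.221 -1.932	w: 0.296 0.595 -0.479	tcp: -0.204 -0.243 0.164	τ: -6.322 3.441 2.760
step 56	theta: 0.654 0.233 -1.941	w: 0.289 0.592 -0.464	tcp: -0.203 -0.244 0.163	τ: -6.328 3.397 2.760
step 57	theta: 0.660 0.245 -1.950	w: 0.281 0.588 -0.450	tcp: -0.201 -0.244 0.162	τ: -6.333 3.353 2.759
step 58	theta: 0.665 0.257 -1.959	w: 0.274 0.584 -0.437	tcp: -0.200 -0.245 0.161


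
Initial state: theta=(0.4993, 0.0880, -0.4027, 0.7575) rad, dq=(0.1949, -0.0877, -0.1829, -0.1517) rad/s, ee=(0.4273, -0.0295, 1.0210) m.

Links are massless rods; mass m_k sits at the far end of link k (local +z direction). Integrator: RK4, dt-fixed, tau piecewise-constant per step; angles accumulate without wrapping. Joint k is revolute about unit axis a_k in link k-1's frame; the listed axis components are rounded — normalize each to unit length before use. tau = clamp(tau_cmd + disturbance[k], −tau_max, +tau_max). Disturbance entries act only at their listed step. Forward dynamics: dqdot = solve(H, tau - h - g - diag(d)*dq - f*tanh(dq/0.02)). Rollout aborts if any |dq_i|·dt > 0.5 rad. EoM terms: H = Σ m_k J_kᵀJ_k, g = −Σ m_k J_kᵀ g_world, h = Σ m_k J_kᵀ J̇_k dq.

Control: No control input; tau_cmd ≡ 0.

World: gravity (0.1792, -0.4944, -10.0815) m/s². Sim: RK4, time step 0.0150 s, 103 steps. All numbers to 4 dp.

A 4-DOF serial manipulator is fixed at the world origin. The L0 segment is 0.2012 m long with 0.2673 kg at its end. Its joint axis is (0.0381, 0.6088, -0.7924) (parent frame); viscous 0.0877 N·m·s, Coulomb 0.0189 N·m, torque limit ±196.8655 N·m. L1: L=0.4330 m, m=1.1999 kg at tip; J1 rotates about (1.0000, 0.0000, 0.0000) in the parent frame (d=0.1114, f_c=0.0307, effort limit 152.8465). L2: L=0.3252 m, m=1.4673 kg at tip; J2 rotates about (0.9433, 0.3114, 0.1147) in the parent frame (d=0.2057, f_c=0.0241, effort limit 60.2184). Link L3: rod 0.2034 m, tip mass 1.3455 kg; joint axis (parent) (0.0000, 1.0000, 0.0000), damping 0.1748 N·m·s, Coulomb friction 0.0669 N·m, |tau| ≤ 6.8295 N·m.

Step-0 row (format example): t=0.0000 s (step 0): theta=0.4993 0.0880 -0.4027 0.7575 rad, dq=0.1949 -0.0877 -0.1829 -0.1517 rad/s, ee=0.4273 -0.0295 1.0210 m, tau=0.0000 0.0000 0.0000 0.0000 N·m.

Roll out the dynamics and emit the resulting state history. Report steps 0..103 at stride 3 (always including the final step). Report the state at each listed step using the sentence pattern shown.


t=0.0450 s (step 3): theta=0.5145 0.0957 -0.4446 0.7808 rad, dq=0.4857 0.4126 -1.6434 1.0972 rad/s, ee=0.4372 -0.0253 1.0109 m, tau=0.0000 0.0000 0.0000 0.0000 N·m.
t=0.0900 s (step 6): theta=0.5433 0.1236 -0.5480 0.8482 rad, dq=0.7947 0.8098 -2.9233 1.8028 rad/s, ee=0.4539 -0.0215 0.9860 m, tau=0.0000 0.0000 0.0000 0.0000 N·m.
t=0.1350 s (step 9): theta=0.5862 0.1669 -0.7051 0.9345 rad, dq=1.1118 1.0923 -4.0293 1.9443 rad/s, ee=0.4754 -0.0187 0.9463 m, tau=0.0000 0.0000 0.0000 0.0000 N·m.
t=0.1800 s (step 12): theta=0.6432 0.2197 -0.9071 1.0156 rad, dq=1.4205 1.2278 -4.9039 1.5854 rad/s, ee=0.4999 -0.0171 0.8911 m, tau=0.0000 0.0000 0.0000 0.0000 N·m.
t=0.2250 s (step 15): theta=0.7139 0.2746 -1.1421 1.0714 rad, dq=1.7234 1.1767 -5.4892 0.8368 rad/s, ee=0.5269 -0.0165 0.8196 m, tau=0.0000 0.0000 0.0000 0.0000 N·m.
t=0.2700 s (step 18): theta=0.7987 0.3220 -1.3961 1.0866 rad, dq=2.0532 0.8832 -5.7338 -0.1801 rad/s, ee=0.5560 -0.0164 0.7297 m, tau=0.0000 0.0000 0.0000 0.0000 N·m.
t=0.3150 s (step 21): theta=0.9000 0.3491 -1.6520 1.0536 rad, dq=2.4730 0.2559 -5.5641 -1.3335 rad/s, ee=0.5858 -0.0173 0.6178 m, tau=0.0000 0.0000 0.0000 0.0000 N·m.
t=0.3600 s (step 24): theta=1.0244 0.3386 -1.8884 0.9633 rad, dq=3.0958 -0.8034 -4.8296 -2.6840 rad/s, ee=0.6119 -0.0203 0.4805 m, tau=0.0000 0.0000 0.0000 0.0000 N·m.
t=0.4050 s (step 27): theta=1.1824 0.2683 -2.0753 0.8181 rad, dq=3.9574 -2.4196 -3.3436 -3.5997 rad/s, ee=0.6253 -0.0277 0.3181 m, tau=0.0000 0.0000 0.0000 0.0000 N·m.
t=0.4500 s (step 30): theta=1.3805 0.1134 -2.1788 0.6671 rad, dq=4.8088 -4.5127 -1.1623 -2.6984 rad/s, ee=0.6171 -0.0427 0.1403 m, tau=0.0000 0.0000 0.0000 0.0000 N·m.
t=0.4950 s (step 33): theta=1.6089 -0.1359 -2.1714 0.6086 rad, dq=5.2650 -6.4706 1.6056 0.2970 rad/s, ee=0.5913 -0.0651 -0.0388 m, tau=0.0000 0.0000 0.0000 0.0000 N·m.
t=0.5400 s (step 36): theta=1.8499 -0.4561 -2.0206 0.6854 rad, dq=5.4117 -7.6133 5.2775 2.8037 rad/s, ee=0.5623 -0.0892 -0.2190 m, tau=0.0000 0.0000 0.0000 0.0000 N·m.
t=0.5850 s (step 39): theta=2.0923 -0.8117 -1.6771 0.8116 rad, dq=5.2936 -8.1626 10.2368 2.0506 rad/s, ee=0.5363 -0.1107 -0.4100 m, tau=0.0000 0.0000 0.0000 0.0000 N·m.
t=0.6300 s (step 42): theta=2.3163 -1.2000 -1.0697 0.7811 rad, dq=4.5150 -9.3905 17.2859 -4.8070 rad/s, ee=0.5112 -0.1312 -0.6173 m, tau=0.0000 0.0000 0.0000 0.0000 N·m.
t=0.6750 s (step 45): theta=2.4921 -1.7108 -0.0434 0.1404 rad, dq=3.6108 -13.2378 27.2420 -25.8002 rad/s, ee=0.4908 -0.1740 -0.7927 m, tau=0.0000 0.0000 0.0000 0.0000 N·m.
t=0.7200 s (step 48): theta=2.7085 -2.1146 0.7729 -0.7853 rad, dq=6.1171 -5.2110 10.7434 -14.2306 rad/s, ee=0.3554 -0.2289 -0.7432 m, tau=0.0000 0.0000 0.0000 0.0000 N·m.
t=0.7650 s (step 51): theta=3.0317 -2.2453 1.0883 -1.2657 rad, dq=7.9768 -0.8444 3.9099 -7.6216 rad/s, ee=0.1524 -0.2606 -0.6838 m, tau=0.0000 0.0000 0.0000 0.0000 N·m.
t=0.8100 s (step 54): theta=3.3935 -2.2046 1.1485 -1.4790 rad, dq=7.7379 2.4922 -1.1500 -1.8208 rad/s, ee=-0.0632 -0.2899 -0.6527 m, tau=0.0000 0.0000 0.0000 0.0000 N·m.
t=0.8550 s (step 57): theta=3.7063 -2.0368 0.9882 -1.4324 rad, dq=6.0691 4.8122 -5.9425 3.8374 rad/s, ee=-0.2842 -0.3180 -0.6415 m, tau=0.0000 0.0000 0.0000 0.0000 N·m.
t=0.9000 s (step 60): theta=3.9396 -1.7805 0.6192 -1.1238 rad, dq=4.3263 6.5412 -10.3482 10.2404 rad/s, ee=-0.5067 -0.3337 -0.6415 m, tau=0.0000 0.0000 0.0000 0.0000 N·m.
t=0.9450 s (step 63): theta=4.0918 -1.4531 0.0848 -0.4586 rad, dq=2.3305 7.7019 -12.5377 19.3726 rad/s, ee=-0.7126 -0.3060 -0.6272 m, tau=0.0000 0.0000 0.0000 0.0000 N·m.
t=0.9900 s (step 66): theta=4.1642 -1.1631 -0.3559 0.3755 rad, dq=1.2988 4.7271 -6.2347 14.9091 rad/s, ee=-0.8315 -0.2350 -0.5120 m, tau=0.0000 0.0000 0.0000 0.0000 N·m.
t=1.0350 s (step 69): theta=4.2223 -1.0086 -0.5143 0.8886 rad, dq=1.2726 2.3998 -1.2956 8.6374 rad/s, ee=-0.8776 -0.1942 -0.3578 m, tau=0.0000 0.0000 0.0000 0.0000 N·m.
t=1.0800 s (step 72): theta=4.2761 -0.9335 -0.5003 1.1937 rad, dq=1.0885 1.0269 1.7053 5.1699 rad/s, ee=-0.9003 -0.1745 -0.2268 m, tau=0.0000 0.0000 0.0000 0.0000 N·m.
t=1.1250 s (step 75): theta=4.3181 -0.9108 -0.3763 1.3672 rad, dq=0.7617 0.0297 3.6482 2.6309 rad/s, ee=-0.9129 -0.1630 -0.1265 m, tau=0.0000 0.0000 0.0000 0.0000 N·m.
t=1.1700 s (step 78): theta=4.3440 -0.9266 -0.1868 1.4373 rad, dq=0.3892 -0.6892 4.6063 0.5646 rad/s, ee=-0.9210 -0.1546 -0.0555 m, tau=0.0000 0.0000 0.0000 0.0000 N·m.
t=1.2150 s (step 81): theta=4.3538 -0.9687 0.0234 1.4280 rad, dq=0.0564 -1.1359 4.5853 -0.8354 rad/s, ee=-0.9267 -0.1477 -0.0100 m, tau=0.0000 0.0000 0.0000 0.0000 N·m.
t=1.2600 s (step 84): theta=4.3500 -1.0263 0.2167 1.3735 rad, dq=-0.2185 -1.4087 3.9532 -1.4709 rad/s, ee=-0.9292 -0.1425 0.0127 m, tau=0.0000 0.0000 0.0000 0.0000 N·m.
t=1.3050 s (step 87): theta=4.3344 -1.0949 0.3772 1.3035 rad, dq=-0.4735 -1.6441 3.1781 -1.5830 rad/s, ee=-0.9279 -0.1388 0.0133 m, tau=0.0000 0.0000 0.0000 0.0000 N·m.
t=1.3500 s (step 90): theta=4.3073 -1.1743 0.5028 1.2342 rad, dq=-0.7286 -1.8798 2.3994 -1.4831 rad/s, ee=-0.9227 -0.1365 -0.0086 m, tau=0.0000 0.0000 0.0000 0.0000 N·m.
t=1.3950 s (step 93): theta=4.2689 -1.2636 0.5921 1.1698 rad, dq=-0.9799 -2.0824 1.5510 -1.3934 rad/s, ee=-0.9135 -0.1355 -0.0535 m, tau=0.0000 0.0000 0.0000 0.0000 N·m.
t=1.4400 s (step 96): theta=4.2194 -1.3603 0.6398 1.1061 rad, dq=-1.2135 -2.1895 0.5337 -1.4865 rad/s, ee=-0.8997 -0.1360 -0.1222 m, tau=0.0000 0.0000 0.0000 0.0000 N·m.
t=1.4850 s (step 99): theta=4.1602 -1.4582 0.6370 1.0301 rad, dq=-1.4088 -2.1329 -0.6881 -1.9765 rad/s, ee=-0.8795 -0.1384 -0.2154 m, tau=0.0000 0.0000 0.0000 0.0000 N·m.
t=1.5300 s (step 102): theta=4.0938 -1.5487 0.5752 0.9185 rad, dq=-1.5285 -1.8426 -2.0833 -3.1183 rad/s, ee=-0.8486 -0.1434 -0.3342 m, tau=0.0000 0.0000 0.0000 0.0000 N·m.
t=1.5450 s (step 103): theta=4.0707 -1.5752 0.5403 0.8675 rad, dq=-1.5422 -1.6877 -2.5636 -3.6936 rad/s, ee=-0.8345 -0.1456 -0.3796 m.
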